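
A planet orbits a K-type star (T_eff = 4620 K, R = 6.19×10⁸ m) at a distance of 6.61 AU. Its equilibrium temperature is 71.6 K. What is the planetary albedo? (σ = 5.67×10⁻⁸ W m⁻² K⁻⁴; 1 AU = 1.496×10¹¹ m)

d = 6.61 AU = 9.89×10¹¹ m.
L = 4πR_⋆²σT_⋆⁴ = 4π(6.19×10⁸)² × 5.67×10⁻⁸ × (4620)⁴ = 1.24×10²⁶ W.
S = L/(4πd²) = 10.1 W m⁻².
From T_eq⁴ = S(1−A)/(4σ): 1−A = 4σT_eq⁴/S.
1−A = 4 × 5.67×10⁻⁸ × (71.6)⁴ / 10.1 = 0.589.

A ≈ 0.41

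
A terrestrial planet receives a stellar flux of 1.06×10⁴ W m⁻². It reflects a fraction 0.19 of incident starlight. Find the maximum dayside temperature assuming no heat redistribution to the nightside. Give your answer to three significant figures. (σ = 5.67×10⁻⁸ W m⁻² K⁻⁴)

T_ss ≈ 624 K

With no redistribution each surface element balances locally: S(1−A) = σT⁴.
T = [1.06×10⁴ × 0.81 / 5.67×10⁻⁸]^(1/4) = (1.51×10¹¹)^(1/4) = 624 K.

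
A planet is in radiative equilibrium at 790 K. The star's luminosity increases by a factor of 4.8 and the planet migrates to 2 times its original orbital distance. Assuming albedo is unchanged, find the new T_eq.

T_eq ∝ L^(1/4) · d^(−1/2).
T′ = 790 × 4.8^(1/4) / 2^(1/2) = 827 K.

T_eq ≈ 827 K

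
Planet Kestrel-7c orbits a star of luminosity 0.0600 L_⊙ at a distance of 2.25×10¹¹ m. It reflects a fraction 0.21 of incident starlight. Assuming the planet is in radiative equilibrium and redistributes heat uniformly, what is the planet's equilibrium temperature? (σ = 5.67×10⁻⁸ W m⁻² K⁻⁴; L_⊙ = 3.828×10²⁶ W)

T_eq ≈ 106 K

L = 0.0600 × 3.828×10²⁶ = 2.30×10²⁵ W.
Flux: S = L/(4πd²) = 2.30×10²⁵/(4π×(2.25×10¹¹)²) = 36.1 W m⁻².
Energy balance: absorbed = emitted ⇒ πR²·S(1−A) = 4πR²·σT_eq⁴, so T_eq⁴ = S(1−A)/(4σ).
T_eq = [36.1 × 0.79 / (4 × 5.67×10⁻⁸)]^(1/4) = (1.26×10⁸)^(1/4) = 106 K.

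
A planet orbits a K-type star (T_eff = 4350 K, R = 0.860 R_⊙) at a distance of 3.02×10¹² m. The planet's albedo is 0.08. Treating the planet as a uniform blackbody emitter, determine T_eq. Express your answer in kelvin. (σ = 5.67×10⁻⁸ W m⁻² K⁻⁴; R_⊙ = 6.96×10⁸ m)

R_⋆ = 0.860 × 6.96×10⁸ = 5.99×10⁸ m.
L = 4πR_⋆²σT_⋆⁴ = 4π(5.99×10⁸)² × 5.67×10⁻⁸ × (4350)⁴ = 9.14×10²⁵ W.
S = L/(4πd²) = 0.798 W m⁻².
Energy balance: absorbed = emitted ⇒ πR²·S(1−A) = 4πR²·σT_eq⁴, so T_eq⁴ = S(1−A)/(4σ).
T_eq = [0.798 × 0.92 / (4 × 5.67×10⁻⁸)]^(1/4) = (3.24×10⁶)^(1/4) = 42.4 K.

T_eq ≈ 42.4 K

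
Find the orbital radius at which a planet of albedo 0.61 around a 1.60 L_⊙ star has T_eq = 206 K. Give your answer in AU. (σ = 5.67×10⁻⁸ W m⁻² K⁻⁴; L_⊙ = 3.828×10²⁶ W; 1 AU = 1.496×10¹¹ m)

d ≈ 1.44 AU

L = 1.60 × 3.828×10²⁶ = 6.12×10²⁶ W.
From T_eq⁴ = L(1−A)/(16πσd²): d = √[L(1−A)/(16πσT_eq⁴)].
d = √[6.12×10²⁶ × 0.39 / (16π × 5.67×10⁻⁸ × (206)⁴)] = 2.16×10¹¹ m = 1.44 AU.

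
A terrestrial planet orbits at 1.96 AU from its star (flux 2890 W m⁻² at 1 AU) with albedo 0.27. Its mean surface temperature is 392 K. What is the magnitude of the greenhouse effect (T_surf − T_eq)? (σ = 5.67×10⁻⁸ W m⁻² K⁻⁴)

S = 2890/1.96² = 752.3 W m⁻².
T_eq = [S(1−A)/(4σ)]^(1/4) = [752.3×0.73/(4×5.67×10⁻⁸)]^(1/4) = 221.8 K.
ΔT = T_surf − T_eq = 392 − 221.8.

ΔT ≈ 170.2 K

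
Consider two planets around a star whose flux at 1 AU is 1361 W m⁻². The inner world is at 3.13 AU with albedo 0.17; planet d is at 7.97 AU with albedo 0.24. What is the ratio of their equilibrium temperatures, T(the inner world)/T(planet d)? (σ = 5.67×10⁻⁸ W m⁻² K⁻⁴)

T₁/T₂ ≈ 1.631

T_eq = [S₀(1−A)/(4σd²)]^(1/4), so T ∝ (1−A)^(1/4) / √d.
T₁ = [1361×0.83/(4×5.67×10⁻⁸×3.13²)]^(1/4) = 150.16 K.
T₂ = [1361×0.76/(4×5.67×10⁻⁸×7.97²)]^(1/4) = 92.05 K.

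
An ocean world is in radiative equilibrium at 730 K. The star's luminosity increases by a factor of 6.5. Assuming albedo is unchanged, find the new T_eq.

T_eq ∝ L^(1/4) · d^(−1/2).
T′ = 730 × 6.5^(1/4) = 1170 K.

T_eq ≈ 1170 K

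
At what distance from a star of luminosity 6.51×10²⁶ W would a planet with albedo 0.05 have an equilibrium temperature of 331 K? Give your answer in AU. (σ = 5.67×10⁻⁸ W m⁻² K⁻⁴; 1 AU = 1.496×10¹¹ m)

From T_eq⁴ = L(1−A)/(16πσd²): d = √[L(1−A)/(16πσT_eq⁴)].
d = √[6.51×10²⁶ × 0.95 / (16π × 5.67×10⁻⁸ × (331)⁴)] = 1.34×10¹¹ m = 0.899 AU.

d ≈ 0.899 AU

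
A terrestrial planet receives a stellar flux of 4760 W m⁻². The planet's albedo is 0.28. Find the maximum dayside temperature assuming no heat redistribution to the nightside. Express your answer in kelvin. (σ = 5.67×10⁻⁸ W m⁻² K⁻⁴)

With no redistribution each surface element balances locally: S(1−A) = σT⁴.
T = [4760 × 0.72 / 5.67×10⁻⁸]^(1/4) = (6.04×10¹⁰)^(1/4) = 496 K.

T_ss ≈ 496 K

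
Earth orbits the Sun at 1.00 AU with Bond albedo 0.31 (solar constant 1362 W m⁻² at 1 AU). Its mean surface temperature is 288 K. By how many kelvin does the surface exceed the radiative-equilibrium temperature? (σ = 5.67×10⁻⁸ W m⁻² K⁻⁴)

ΔT ≈ 34.3 K

S = 1362/1.00² = 1362 W m⁻².
T_eq = [S(1−A)/(4σ)]^(1/4) = [1362×0.69/(4×5.67×10⁻⁸)]^(1/4) = 253.7 K.
ΔT = T_surf − T_eq = 288 − 253.7.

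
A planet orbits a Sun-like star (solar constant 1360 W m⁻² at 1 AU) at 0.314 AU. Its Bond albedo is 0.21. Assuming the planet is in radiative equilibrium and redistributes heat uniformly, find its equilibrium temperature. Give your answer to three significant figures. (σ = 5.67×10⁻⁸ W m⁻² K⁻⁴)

T_eq ≈ 468 K

Flux at 0.314 AU: S = 1360/0.314² = 1.38×10⁴ W m⁻².
Energy balance: absorbed = emitted ⇒ πR²·S(1−A) = 4πR²·σT_eq⁴, so T_eq⁴ = S(1−A)/(4σ).
T_eq = [1.38×10⁴ × 0.79 / (4 × 5.67×10⁻⁸)]^(1/4) = (4.80×10¹⁰)^(1/4) = 468 K.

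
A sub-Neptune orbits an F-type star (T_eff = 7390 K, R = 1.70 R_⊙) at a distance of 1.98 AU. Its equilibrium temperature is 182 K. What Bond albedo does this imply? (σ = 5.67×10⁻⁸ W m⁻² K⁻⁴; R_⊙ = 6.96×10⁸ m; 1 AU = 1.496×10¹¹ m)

R_⋆ = 1.70 × 6.96×10⁸ = 1.18×10⁹ m.
d = 1.98 AU = 2.96×10¹¹ m.
L = 4πR_⋆²σT_⋆⁴ = 4π(1.18×10⁹)² × 5.67×10⁻⁸ × (7390)⁴ = 2.98×10²⁷ W.
S = L/(4πd²) = 2700 W m⁻².
From T_eq⁴ = S(1−A)/(4σ): 1−A = 4σT_eq⁴/S.
1−A = 4 × 5.67×10⁻⁸ × (182)⁴ / 2700 = 0.092.

A ≈ 0.91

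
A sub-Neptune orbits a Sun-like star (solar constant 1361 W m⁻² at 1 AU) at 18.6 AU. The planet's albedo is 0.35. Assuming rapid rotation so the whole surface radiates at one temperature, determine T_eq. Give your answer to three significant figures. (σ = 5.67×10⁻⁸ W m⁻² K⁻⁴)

T_eq ≈ 57.9 K

Flux at 18.6 AU: S = 1361/18.6² = 3.93 W m⁻².
Energy balance: absorbed = emitted ⇒ πR²·S(1−A) = 4πR²·σT_eq⁴, so T_eq⁴ = S(1−A)/(4σ).
T_eq = [3.93 × 0.65 / (4 × 5.67×10⁻⁸)]^(1/4) = (1.13×10⁷)^(1/4) = 57.9 K.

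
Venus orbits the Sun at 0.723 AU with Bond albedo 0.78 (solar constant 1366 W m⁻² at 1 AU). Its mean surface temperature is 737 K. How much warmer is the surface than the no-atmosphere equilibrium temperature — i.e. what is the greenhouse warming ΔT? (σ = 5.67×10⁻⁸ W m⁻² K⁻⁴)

S = 1366/0.723² = 2613 W m⁻².
T_eq = [S(1−A)/(4σ)]^(1/4) = [2613×0.22/(4×5.67×10⁻⁸)]^(1/4) = 224.4 K.
ΔT = T_surf − T_eq = 737 − 224.4.

ΔT ≈ 512.6 K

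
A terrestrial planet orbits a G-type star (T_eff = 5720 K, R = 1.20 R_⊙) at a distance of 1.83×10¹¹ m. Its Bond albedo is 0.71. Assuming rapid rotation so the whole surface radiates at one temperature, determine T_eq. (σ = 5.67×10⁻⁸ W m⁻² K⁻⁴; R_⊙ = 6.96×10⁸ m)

R_⋆ = 1.20 × 6.96×10⁸ = 8.35×10⁸ m.
L = 4πR_⋆²σT_⋆⁴ = 4π(8.35×10⁸)² × 5.67×10⁻⁸ × (5720)⁴ = 5.32×10²⁶ W.
S = L/(4πd²) = 1260 W m⁻².
Energy balance: absorbed = emitted ⇒ πR²·S(1−A) = 4πR²·σT_eq⁴, so T_eq⁴ = S(1−A)/(4σ).
T_eq = [1260 × 0.29 / (4 × 5.67×10⁻⁸)]^(1/4) = (1.62×10⁹)^(1/4) = 201 K.

T_eq ≈ 201 K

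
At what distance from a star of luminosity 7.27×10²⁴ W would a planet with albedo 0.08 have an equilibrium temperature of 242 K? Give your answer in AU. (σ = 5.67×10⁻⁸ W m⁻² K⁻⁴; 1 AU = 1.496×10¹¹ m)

d ≈ 0.175 AU

From T_eq⁴ = L(1−A)/(16πσd²): d = √[L(1−A)/(16πσT_eq⁴)].
d = √[7.27×10²⁴ × 0.92 / (16π × 5.67×10⁻⁸ × (242)⁴)] = 2.62×10¹⁰ m = 0.175 AU.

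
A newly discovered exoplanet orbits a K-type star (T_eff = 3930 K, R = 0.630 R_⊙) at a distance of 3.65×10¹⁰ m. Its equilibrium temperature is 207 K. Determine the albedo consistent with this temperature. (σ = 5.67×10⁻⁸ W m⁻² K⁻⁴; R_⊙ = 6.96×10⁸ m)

R_⋆ = 0.630 × 6.96×10⁸ = 4.38×10⁸ m.
L = 4πR_⋆²σT_⋆⁴ = 4π(4.38×10⁸)² × 5.67×10⁻⁸ × (3930)⁴ = 3.27×10²⁵ W.
S = L/(4πd²) = 1950 W m⁻².
From T_eq⁴ = S(1−A)/(4σ): 1−A = 4σT_eq⁴/S.
1−A = 4 × 5.67×10⁻⁸ × (207)⁴ / 1950 = 0.213.

A ≈ 0.79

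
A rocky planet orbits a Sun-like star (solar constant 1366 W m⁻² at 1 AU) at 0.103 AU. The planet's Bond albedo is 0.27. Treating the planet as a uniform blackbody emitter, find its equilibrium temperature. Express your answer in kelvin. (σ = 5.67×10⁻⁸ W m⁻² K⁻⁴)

T_eq ≈ 802 K

Flux at 0.103 AU: S = 1366/0.103² = 1.29×10⁵ W m⁻².
Energy balance: absorbed = emitted ⇒ πR²·S(1−A) = 4πR²·σT_eq⁴, so T_eq⁴ = S(1−A)/(4σ).
T_eq = [1.29×10⁵ × 0.73 / (4 × 5.67×10⁻⁸)]^(1/4) = (4.14×10¹¹)^(1/4) = 802 K.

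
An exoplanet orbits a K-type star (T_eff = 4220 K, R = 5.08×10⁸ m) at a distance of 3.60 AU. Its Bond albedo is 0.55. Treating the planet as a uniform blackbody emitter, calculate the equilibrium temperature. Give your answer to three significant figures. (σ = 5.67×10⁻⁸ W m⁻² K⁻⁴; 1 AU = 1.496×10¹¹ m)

d = 3.60 AU = 5.39×10¹¹ m.
L = 4πR_⋆²σT_⋆⁴ = 4π(5.08×10⁸)² × 5.67×10⁻⁸ × (4220)⁴ = 5.83×10²⁵ W.
S = L/(4πd²) = 16.0 W m⁻².
Energy balance: absorbed = emitted ⇒ πR²·S(1−A) = 4πR²·σT_eq⁴, so T_eq⁴ = S(1−A)/(4σ).
T_eq = [16.0 × 0.45 / (4 × 5.67×10⁻⁸)]^(1/4) = (3.17×10⁷)^(1/4) = 75.1 K.

T_eq ≈ 75.1 K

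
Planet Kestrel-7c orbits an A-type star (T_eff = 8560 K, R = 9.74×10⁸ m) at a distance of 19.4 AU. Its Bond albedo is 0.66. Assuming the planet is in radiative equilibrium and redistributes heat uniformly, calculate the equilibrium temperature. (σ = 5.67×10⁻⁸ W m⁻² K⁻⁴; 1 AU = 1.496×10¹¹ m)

T_eq ≈ 84.7 K

d = 19.4 AU = 2.90×10¹² m.
L = 4πR_⋆²σT_⋆⁴ = 4π(9.74×10⁸)² × 5.67×10⁻⁸ × (8560)⁴ = 3.63×10²⁷ W.
S = L/(4πd²) = 34.3 W m⁻².
Energy balance: absorbed = emitted ⇒ πR²·S(1−A) = 4πR²·σT_eq⁴, so T_eq⁴ = S(1−A)/(4σ).
T_eq = [34.3 × 0.34 / (4 × 5.67×10⁻⁸)]^(1/4) = (5.14×10⁷)^(1/4) = 84.7 K.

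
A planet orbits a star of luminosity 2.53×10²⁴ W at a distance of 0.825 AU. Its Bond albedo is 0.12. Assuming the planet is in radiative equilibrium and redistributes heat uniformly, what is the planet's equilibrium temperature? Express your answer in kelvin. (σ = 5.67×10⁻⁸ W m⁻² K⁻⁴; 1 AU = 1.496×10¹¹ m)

d = 0.825 AU = 1.23×10¹¹ m.
Flux: S = L/(4πd²) = 2.53×10²⁴/(4π×(1.23×10¹¹)²) = 13.2 W m⁻².
Energy balance: absorbed = emitted ⇒ πR²·S(1−A) = 4πR²·σT_eq⁴, so T_eq⁴ = S(1−A)/(4σ).
T_eq = [13.2 × 0.88 / (4 × 5.67×10⁻⁸)]^(1/4) = (5.13×10⁷)^(1/4) = 84.6 K.

T_eq ≈ 84.6 K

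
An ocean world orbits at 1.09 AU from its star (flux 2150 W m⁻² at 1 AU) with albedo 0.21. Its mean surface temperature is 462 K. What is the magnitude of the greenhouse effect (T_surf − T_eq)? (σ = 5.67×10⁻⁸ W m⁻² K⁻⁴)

ΔT ≈ 180.2 K

S = 2150/1.09² = 1810 W m⁻².
T_eq = [S(1−A)/(4σ)]^(1/4) = [1810×0.79/(4×5.67×10⁻⁸)]^(1/4) = 281.8 K.
ΔT = T_surf − T_eq = 462 − 281.8.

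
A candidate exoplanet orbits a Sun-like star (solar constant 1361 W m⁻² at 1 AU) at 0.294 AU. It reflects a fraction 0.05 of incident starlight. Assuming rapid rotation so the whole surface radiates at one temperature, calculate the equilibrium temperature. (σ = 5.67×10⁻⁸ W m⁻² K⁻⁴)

T_eq ≈ 507 K

Flux at 0.294 AU: S = 1361/0.294² = 1.57×10⁴ W m⁻².
Energy balance: absorbed = emitted ⇒ πR²·S(1−A) = 4πR²·σT_eq⁴, so T_eq⁴ = S(1−A)/(4σ).
T_eq = [1.57×10⁴ × 0.95 / (4 × 5.67×10⁻⁸)]^(1/4) = (6.60×10¹⁰)^(1/4) = 507 K.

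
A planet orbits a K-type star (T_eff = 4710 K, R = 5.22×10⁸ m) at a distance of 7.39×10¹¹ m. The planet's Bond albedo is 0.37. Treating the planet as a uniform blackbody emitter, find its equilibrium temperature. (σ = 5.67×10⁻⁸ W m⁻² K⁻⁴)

T_eq ≈ 78.9 K

L = 4πR_⋆²σT_⋆⁴ = 4π(5.22×10⁸)² × 5.67×10⁻⁸ × (4710)⁴ = 9.55×10²⁵ W.
S = L/(4πd²) = 13.9 W m⁻².
Energy balance: absorbed = emitted ⇒ πR²·S(1−A) = 4πR²·σT_eq⁴, so T_eq⁴ = S(1−A)/(4σ).
T_eq = [13.9 × 0.63 / (4 × 5.67×10⁻⁸)]^(1/4) = (3.87×10⁷)^(1/4) = 78.9 K.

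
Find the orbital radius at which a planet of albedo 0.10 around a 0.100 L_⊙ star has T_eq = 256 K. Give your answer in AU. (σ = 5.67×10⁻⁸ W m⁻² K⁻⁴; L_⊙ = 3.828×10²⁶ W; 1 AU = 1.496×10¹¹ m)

d ≈ 0.355 AU

L = 0.100 × 3.828×10²⁶ = 3.83×10²⁵ W.
From T_eq⁴ = L(1−A)/(16πσd²): d = √[L(1−A)/(16πσT_eq⁴)].
d = √[3.83×10²⁵ × 0.90 / (16π × 5.67×10⁻⁸ × (256)⁴)] = 5.31×10¹⁰ m = 0.355 AU.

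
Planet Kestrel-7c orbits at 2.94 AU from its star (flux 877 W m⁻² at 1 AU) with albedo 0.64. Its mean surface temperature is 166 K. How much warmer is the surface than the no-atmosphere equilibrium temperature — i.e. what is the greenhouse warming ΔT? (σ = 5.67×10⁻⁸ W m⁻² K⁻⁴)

ΔT ≈ 53.3 K

S = 877/2.94² = 101.5 W m⁻².
T_eq = [S(1−A)/(4σ)]^(1/4) = [101.5×0.36/(4×5.67×10⁻⁸)]^(1/4) = 112.7 K.
ΔT = T_surf − T_eq = 166 − 112.7.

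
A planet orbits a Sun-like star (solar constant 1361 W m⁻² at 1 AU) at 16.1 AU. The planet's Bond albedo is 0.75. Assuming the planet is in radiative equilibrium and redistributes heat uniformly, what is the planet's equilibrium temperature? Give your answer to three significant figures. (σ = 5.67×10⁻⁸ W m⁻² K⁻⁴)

T_eq ≈ 49.0 K

Flux at 16.1 AU: S = 1361/16.1² = 5.25 W m⁻².
Energy balance: absorbed = emitted ⇒ πR²·S(1−A) = 4πR²·σT_eq⁴, so T_eq⁴ = S(1−A)/(4σ).
T_eq = [5.25 × 0.25 / (4 × 5.67×10⁻⁸)]^(1/4) = (5.79×10⁶)^(1/4) = 49.0 K.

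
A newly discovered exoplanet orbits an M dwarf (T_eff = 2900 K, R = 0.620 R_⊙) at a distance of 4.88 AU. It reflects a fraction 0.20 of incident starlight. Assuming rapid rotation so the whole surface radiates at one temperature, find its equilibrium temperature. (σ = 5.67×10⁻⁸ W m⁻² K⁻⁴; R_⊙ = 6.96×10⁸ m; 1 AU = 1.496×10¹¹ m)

T_eq ≈ 47.1 K

R_⋆ = 0.620 × 6.96×10⁸ = 4.32×10⁸ m.
d = 4.88 AU = 7.30×10¹¹ m.
L = 4πR_⋆²σT_⋆⁴ = 4π(4.32×10⁸)² × 5.67×10⁻⁸ × (2900)⁴ = 9.38×10²⁴ W.
S = L/(4πd²) = 1.40 W m⁻².
Energy balance: absorbed = emitted ⇒ πR²·S(1−A) = 4πR²·σT_eq⁴, so T_eq⁴ = S(1−A)/(4σ).
T_eq = [1.40 × 0.80 / (4 × 5.67×10⁻⁸)]^(1/4) = (4.94×10⁶)^(1/4) = 47.1 K.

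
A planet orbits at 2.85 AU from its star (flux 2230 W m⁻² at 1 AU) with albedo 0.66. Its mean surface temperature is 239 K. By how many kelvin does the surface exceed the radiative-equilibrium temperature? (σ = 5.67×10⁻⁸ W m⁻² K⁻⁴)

S = 2230/2.85² = 274.5 W m⁻².
T_eq = [S(1−A)/(4σ)]^(1/4) = [274.5×0.34/(4×5.67×10⁻⁸)]^(1/4) = 142.4 K.
ΔT = T_surf − T_eq = 239 − 142.4.

ΔT ≈ 96.6 K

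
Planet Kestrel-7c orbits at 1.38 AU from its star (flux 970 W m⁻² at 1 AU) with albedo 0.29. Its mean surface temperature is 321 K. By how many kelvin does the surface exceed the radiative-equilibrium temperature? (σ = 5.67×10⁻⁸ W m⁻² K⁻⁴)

S = 970/1.38² = 509.3 W m⁻².
T_eq = [S(1−A)/(4σ)]^(1/4) = [509.3×0.71/(4×5.67×10⁻⁸)]^(1/4) = 199.8 K.
ΔT = T_surf − T_eq = 321 − 199.8.

ΔT ≈ 121.2 K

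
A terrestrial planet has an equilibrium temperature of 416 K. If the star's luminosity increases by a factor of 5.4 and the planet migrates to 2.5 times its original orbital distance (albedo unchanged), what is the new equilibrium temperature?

T_eq ∝ L^(1/4) · d^(−1/2).
T′ = 416 × 5.4^(1/4) / 2.5^(1/2) = 401 K.

T_eq ≈ 401 K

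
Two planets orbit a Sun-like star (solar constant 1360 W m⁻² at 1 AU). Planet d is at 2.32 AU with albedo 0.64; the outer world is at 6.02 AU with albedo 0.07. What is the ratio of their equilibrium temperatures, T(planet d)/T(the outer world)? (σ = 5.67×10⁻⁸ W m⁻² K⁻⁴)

T_eq = [S₀(1−A)/(4σd²)]^(1/4), so T ∝ (1−A)^(1/4) / √d.
T₁ = [1360×0.36/(4×5.67×10⁻⁸×2.32²)]^(1/4) = 141.52 K.
T₂ = [1360×0.93/(4×5.67×10⁻⁸×6.02²)]^(1/4) = 111.38 K.

T₁/T₂ ≈ 1.271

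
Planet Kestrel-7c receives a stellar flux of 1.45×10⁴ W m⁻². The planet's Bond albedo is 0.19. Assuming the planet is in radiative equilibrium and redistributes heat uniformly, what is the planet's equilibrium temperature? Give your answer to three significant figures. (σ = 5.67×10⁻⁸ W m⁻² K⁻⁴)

T_eq ≈ 477 K

Energy balance: absorbed = emitted ⇒ πR²·S(1−A) = 4πR²·σT_eq⁴, so T_eq⁴ = S(1−A)/(4σ).
T_eq = [1.45×10⁴ × 0.81 / (4 × 5.67×10⁻⁸)]^(1/4) = (5.18×10¹⁰)^(1/4) = 477 K.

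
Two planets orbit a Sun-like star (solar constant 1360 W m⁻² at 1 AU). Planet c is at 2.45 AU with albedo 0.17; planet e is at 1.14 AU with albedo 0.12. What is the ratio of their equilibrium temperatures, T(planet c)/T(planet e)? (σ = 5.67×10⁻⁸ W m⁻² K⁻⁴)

T₁/T₂ ≈ 0.672

T_eq = [S₀(1−A)/(4σd²)]^(1/4), so T ∝ (1−A)^(1/4) / √d.
T₁ = [1360×0.83/(4×5.67×10⁻⁸×2.45²)]^(1/4) = 169.69 K.
T₂ = [1360×0.88/(4×5.67×10⁻⁸×1.14²)]^(1/4) = 252.43 K.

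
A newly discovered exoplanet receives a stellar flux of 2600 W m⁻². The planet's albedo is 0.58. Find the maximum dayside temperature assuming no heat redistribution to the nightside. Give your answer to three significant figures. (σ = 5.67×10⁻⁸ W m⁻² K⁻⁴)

T_ss ≈ 373 K

With no redistribution each surface element balances locally: S(1−A) = σT⁴.
T = [2600 × 0.42 / 5.67×10⁻⁸]^(1/4) = (1.93×10¹⁰)^(1/4) = 373 K.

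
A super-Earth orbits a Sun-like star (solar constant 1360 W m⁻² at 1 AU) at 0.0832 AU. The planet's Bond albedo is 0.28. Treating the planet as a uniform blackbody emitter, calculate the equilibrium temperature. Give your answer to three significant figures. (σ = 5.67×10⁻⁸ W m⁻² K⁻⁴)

T_eq ≈ 889 K

Flux at 0.0832 AU: S = 1360/0.0832² = 1.96×10⁵ W m⁻².
Energy balance: absorbed = emitted ⇒ πR²·S(1−A) = 4πR²·σT_eq⁴, so T_eq⁴ = S(1−A)/(4σ).
T_eq = [1.96×10⁵ × 0.72 / (4 × 5.67×10⁻⁸)]^(1/4) = (6.24×10¹¹)^(1/4) = 889 K.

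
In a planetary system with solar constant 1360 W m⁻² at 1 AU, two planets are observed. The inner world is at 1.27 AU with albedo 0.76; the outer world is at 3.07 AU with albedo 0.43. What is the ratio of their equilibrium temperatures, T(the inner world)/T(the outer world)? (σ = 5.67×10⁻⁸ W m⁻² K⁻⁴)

T_eq = [S₀(1−A)/(4σd²)]^(1/4), so T ∝ (1−A)^(1/4) / √d.
T₁ = [1360×0.24/(4×5.67×10⁻⁸×1.27²)]^(1/4) = 172.83 K.
T₂ = [1360×0.57/(4×5.67×10⁻⁸×3.07²)]^(1/4) = 138.00 K.

T₁/T₂ ≈ 1.252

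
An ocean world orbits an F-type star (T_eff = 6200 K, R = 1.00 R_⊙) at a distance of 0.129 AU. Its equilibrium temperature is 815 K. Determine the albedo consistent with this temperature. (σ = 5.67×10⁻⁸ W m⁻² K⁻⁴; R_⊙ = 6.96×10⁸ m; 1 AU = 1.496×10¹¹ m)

A ≈ 0.08

R_⋆ = 1.00 × 6.96×10⁸ = 6.96×10⁸ m.
d = 0.129 AU = 1.93×10¹⁰ m.
L = 4πR_⋆²σT_⋆⁴ = 4π(6.96×10⁸)² × 5.67×10⁻⁸ × (6200)⁴ = 5.10×10²⁶ W.
S = L/(4πd²) = 1.09×10⁵ W m⁻².
From T_eq⁴ = S(1−A)/(4σ): 1−A = 4σT_eq⁴/S.
1−A = 4 × 5.67×10⁻⁸ × (815)⁴ / 1.09×10⁵ = 0.918.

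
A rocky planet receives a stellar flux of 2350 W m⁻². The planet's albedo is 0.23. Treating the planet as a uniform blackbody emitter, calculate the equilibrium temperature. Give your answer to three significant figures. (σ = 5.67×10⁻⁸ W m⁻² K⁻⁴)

T_eq ≈ 299 K

Energy balance: absorbed = emitted ⇒ πR²·S(1−A) = 4πR²·σT_eq⁴, so T_eq⁴ = S(1−A)/(4σ).
T_eq = [2350 × 0.77 / (4 × 5.67×10⁻⁸)]^(1/4) = (7.98×10⁹)^(1/4) = 299 K.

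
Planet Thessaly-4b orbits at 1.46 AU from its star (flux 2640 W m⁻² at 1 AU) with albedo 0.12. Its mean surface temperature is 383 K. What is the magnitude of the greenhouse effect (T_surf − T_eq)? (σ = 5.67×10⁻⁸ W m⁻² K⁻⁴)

S = 2640/1.46² = 1239 W m⁻².
T_eq = [S(1−A)/(4σ)]^(1/4) = [1239×0.88/(4×5.67×10⁻⁸)]^(1/4) = 263.3 K.
ΔT = T_surf − T_eq = 383 − 263.3.

ΔT ≈ 119.7 K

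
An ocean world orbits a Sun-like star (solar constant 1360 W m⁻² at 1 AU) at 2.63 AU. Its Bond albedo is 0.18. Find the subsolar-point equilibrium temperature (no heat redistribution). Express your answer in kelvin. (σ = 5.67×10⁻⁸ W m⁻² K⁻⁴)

Flux at 2.63 AU: S = 1360/2.63² = 197 W m⁻².
At the subsolar point the surface absorbs S(1−A) and emits σT⁴ per unit area — no factor of 4, since only the local patch is in balance.
T = [197 × 0.82 / 5.67×10⁻⁸]^(1/4) = (2.84×10⁹)^(1/4) = 231 K.

T_ss ≈ 231 K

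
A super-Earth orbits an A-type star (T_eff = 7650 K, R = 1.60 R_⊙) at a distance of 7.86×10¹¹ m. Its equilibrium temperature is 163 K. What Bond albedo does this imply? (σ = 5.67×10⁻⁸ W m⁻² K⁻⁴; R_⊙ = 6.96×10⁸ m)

A ≈ 0.59

R_⋆ = 1.60 × 6.96×10⁸ = 1.11×10⁹ m.
L = 4πR_⋆²σT_⋆⁴ = 4π(1.11×10⁹)² × 5.67×10⁻⁸ × (7650)⁴ = 3.03×10²⁷ W.
S = L/(4πd²) = 390 W m⁻².
From T_eq⁴ = S(1−A)/(4σ): 1−A = 4σT_eq⁴/S.
1−A = 4 × 5.67×10⁻⁸ × (163)⁴ / 390 = 0.411.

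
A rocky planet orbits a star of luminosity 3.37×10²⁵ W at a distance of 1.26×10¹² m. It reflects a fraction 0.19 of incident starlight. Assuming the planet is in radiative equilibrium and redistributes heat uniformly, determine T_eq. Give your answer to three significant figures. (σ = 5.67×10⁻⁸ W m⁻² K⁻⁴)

T_eq ≈ 49.6 K

Flux: S = L/(4πd²) = 3.37×10²⁵/(4π×(1.26×10¹²)²) = 1.69 W m⁻².
Energy balance: absorbed = emitted ⇒ πR²·S(1−A) = 4πR²·σT_eq⁴, so T_eq⁴ = S(1−A)/(4σ).
T_eq = [1.69 × 0.81 / (4 × 5.67×10⁻⁸)]^(1/4) = (6.03×10⁶)^(1/4) = 49.6 K.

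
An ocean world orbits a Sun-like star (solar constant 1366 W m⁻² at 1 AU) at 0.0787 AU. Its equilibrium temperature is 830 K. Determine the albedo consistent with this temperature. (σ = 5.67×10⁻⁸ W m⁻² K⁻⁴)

Flux at 0.0787 AU: S = 1366/0.0787² = 2.21×10⁵ W m⁻².
From T_eq⁴ = S(1−A)/(4σ): 1−A = 4σT_eq⁴/S.
1−A = 4 × 5.67×10⁻⁸ × (830)⁴ / 2.21×10⁵ = 0.488.

A ≈ 0.51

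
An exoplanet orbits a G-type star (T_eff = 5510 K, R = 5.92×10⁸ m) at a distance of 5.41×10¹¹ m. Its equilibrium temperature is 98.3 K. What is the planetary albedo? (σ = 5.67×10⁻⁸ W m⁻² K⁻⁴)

A ≈ 0.66

L = 4πR_⋆²σT_⋆⁴ = 4π(5.92×10⁸)² × 5.67×10⁻⁸ × (5510)⁴ = 2.30×10²⁶ W.
S = L/(4πd²) = 62.6 W m⁻².
From T_eq⁴ = S(1−A)/(4σ): 1−A = 4σT_eq⁴/S.
1−A = 4 × 5.67×10⁻⁸ × (98.3)⁴ / 62.6 = 0.338.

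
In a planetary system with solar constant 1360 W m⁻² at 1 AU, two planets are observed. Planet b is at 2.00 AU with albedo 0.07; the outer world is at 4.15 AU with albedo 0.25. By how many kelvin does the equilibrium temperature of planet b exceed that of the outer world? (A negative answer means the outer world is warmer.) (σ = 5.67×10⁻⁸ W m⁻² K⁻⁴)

ΔT ≈ 66.1 K

T_eq = [S₀(1−A)/(4σd²)]^(1/4), so T ∝ (1−A)^(1/4) / √d.
T₁ = [1360×0.93/(4×5.67×10⁻⁸×2.00²)]^(1/4) = 193.23 K.
T₂ = [1360×0.75/(4×5.67×10⁻⁸×4.15²)]^(1/4) = 127.12 K.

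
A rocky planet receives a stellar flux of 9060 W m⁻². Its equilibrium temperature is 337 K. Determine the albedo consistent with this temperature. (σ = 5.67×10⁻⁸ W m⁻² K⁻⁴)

From T_eq⁴ = S(1−A)/(4σ): 1−A = 4σT_eq⁴/S.
1−A = 4 × 5.67×10⁻⁸ × (337)⁴ / 9060 = 0.323.

A ≈ 0.68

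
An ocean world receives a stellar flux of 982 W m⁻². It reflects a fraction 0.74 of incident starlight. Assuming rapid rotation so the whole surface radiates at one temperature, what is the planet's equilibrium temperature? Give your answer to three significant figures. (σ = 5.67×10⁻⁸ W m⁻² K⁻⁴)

Energy balance: absorbed = emitted ⇒ πR²·S(1−A) = 4πR²·σT_eq⁴, so T_eq⁴ = S(1−A)/(4σ).
T_eq = [982 × 0.26 / (4 × 5.67×10⁻⁸)]^(1/4) = (1.13×10⁹)^(1/4) = 183 K.

T_eq ≈ 183 K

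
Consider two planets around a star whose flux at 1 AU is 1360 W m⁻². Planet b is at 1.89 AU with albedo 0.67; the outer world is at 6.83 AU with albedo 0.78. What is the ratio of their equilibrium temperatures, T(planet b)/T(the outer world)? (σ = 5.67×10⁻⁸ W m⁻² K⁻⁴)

T₁/T₂ ≈ 2.104

T_eq = [S₀(1−A)/(4σd²)]^(1/4), so T ∝ (1−A)^(1/4) / √d.
T₁ = [1360×0.33/(4×5.67×10⁻⁸×1.89²)]^(1/4) = 153.42 K.
T₂ = [1360×0.22/(4×5.67×10⁻⁸×6.83²)]^(1/4) = 72.92 K.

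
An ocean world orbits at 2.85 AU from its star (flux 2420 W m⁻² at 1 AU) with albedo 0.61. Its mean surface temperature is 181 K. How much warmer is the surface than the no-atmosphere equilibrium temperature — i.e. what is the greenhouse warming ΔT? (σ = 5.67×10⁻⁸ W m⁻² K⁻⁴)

ΔT ≈ 30.6 K

S = 2420/2.85² = 297.9 W m⁻².
T_eq = [S(1−A)/(4σ)]^(1/4) = [297.9×0.39/(4×5.67×10⁻⁸)]^(1/4) = 150.4 K.
ΔT = T_surf − T_eq = 181 − 150.4.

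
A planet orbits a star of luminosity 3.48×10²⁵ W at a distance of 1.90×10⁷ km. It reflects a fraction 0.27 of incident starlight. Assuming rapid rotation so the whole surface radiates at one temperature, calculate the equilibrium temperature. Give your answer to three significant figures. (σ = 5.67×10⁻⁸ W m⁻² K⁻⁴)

d = 1.90×10⁷ km = 1.90×10¹⁰ m.
Flux: S = L/(4πd²) = 3.48×10²⁵/(4π×(1.90×10¹⁰)²) = 7670 W m⁻².
Energy balance: absorbed = emitted ⇒ πR²·S(1−A) = 4πR²·σT_eq⁴, so T_eq⁴ = S(1−A)/(4σ).
T_eq = [7670 × 0.73 / (4 × 5.67×10⁻⁸)]^(1/4) = (2.47×10¹⁰)^(1/4) = 396 K.

T_eq ≈ 396 K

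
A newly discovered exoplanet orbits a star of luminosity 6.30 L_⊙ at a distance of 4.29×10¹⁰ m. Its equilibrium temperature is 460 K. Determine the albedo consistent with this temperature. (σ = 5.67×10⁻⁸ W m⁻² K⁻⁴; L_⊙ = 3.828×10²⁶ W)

A ≈ 0.90

L = 6.30 × 3.828×10²⁶ = 2.41×10²⁷ W.
Flux: S = L/(4πd²) = 2.41×10²⁷/(4π×(4.29×10¹⁰)²) = 1.04×10⁵ W m⁻².
From T_eq⁴ = S(1−A)/(4σ): 1−A = 4σT_eq⁴/S.
1−A = 4 × 5.67×10⁻⁸ × (460)⁴ / 1.04×10⁵ = 0.097.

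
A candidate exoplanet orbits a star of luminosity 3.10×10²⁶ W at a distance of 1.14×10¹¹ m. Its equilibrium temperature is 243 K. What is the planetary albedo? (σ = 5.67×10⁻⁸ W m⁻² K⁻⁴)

Flux: S = L/(4πd²) = 3.10×10²⁶/(4π×(1.14×10¹¹)²) = 1900 W m⁻².
From T_eq⁴ = S(1−A)/(4σ): 1−A = 4σT_eq⁴/S.
1−A = 4 × 5.67×10⁻⁸ × (243)⁴ / 1900 = 0.417.

A ≈ 0.58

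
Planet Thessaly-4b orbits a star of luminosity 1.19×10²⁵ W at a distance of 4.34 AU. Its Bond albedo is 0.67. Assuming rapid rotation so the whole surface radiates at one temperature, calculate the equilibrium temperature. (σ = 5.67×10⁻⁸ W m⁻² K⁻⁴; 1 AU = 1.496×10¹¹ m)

T_eq ≈ 42.5 K

d = 4.34 AU = 6.49×10¹¹ m.
Flux: S = L/(4πd²) = 1.19×10²⁵/(4π×(6.49×10¹¹)²) = 2.25 W m⁻².
Energy balance: absorbed = emitted ⇒ πR²·S(1−A) = 4πR²·σT_eq⁴, so T_eq⁴ = S(1−A)/(4σ).
T_eq = [2.25 × 0.33 / (4 × 5.67×10⁻⁸)]^(1/4) = (3.27×10⁶)^(1/4) = 42.5 K.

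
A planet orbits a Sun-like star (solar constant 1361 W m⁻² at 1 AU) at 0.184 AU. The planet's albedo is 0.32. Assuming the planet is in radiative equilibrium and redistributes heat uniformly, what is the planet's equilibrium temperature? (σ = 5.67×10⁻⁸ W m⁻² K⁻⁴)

T_eq ≈ 589 K

Flux at 0.184 AU: S = 1361/0.184² = 4.02×10⁴ W m⁻².
Energy balance: absorbed = emitted ⇒ πR²·S(1−A) = 4πR²·σT_eq⁴, so T_eq⁴ = S(1−A)/(4σ).
T_eq = [4.02×10⁴ × 0.68 / (4 × 5.67×10⁻⁸)]^(1/4) = (1.21×10¹¹)^(1/4) = 589 K.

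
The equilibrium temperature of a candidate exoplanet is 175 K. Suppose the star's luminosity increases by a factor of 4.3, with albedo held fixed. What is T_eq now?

T_eq ≈ 252 K

T_eq ∝ L^(1/4) · d^(−1/2).
T′ = 175 × 4.3^(1/4) = 252 K.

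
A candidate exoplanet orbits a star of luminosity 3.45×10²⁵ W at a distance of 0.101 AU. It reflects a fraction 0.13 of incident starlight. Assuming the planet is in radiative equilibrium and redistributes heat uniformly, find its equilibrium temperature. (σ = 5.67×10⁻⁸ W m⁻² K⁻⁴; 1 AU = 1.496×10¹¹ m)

T_eq ≈ 463 K

d = 0.101 AU = 1.51×10¹⁰ m.
Flux: S = L/(4πd²) = 3.45×10²⁵/(4π×(1.51×10¹⁰)²) = 1.20×10⁴ W m⁻².
Energy balance: absorbed = emitted ⇒ πR²·S(1−A) = 4πR²·σT_eq⁴, so T_eq⁴ = S(1−A)/(4σ).
T_eq = [1.20×10⁴ × 0.87 / (4 × 5.67×10⁻⁸)]^(1/4) = (4.61×10¹⁰)^(1/4) = 463 K.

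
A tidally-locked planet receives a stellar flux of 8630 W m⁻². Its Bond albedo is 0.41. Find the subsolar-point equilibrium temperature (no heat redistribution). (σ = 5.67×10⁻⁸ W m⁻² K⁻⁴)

T_ss ≈ 547 K

At the subsolar point the surface absorbs S(1−A) and emits σT⁴ per unit area — no factor of 4, since only the local patch is in balance.
T = [8630 × 0.59 / 5.67×10⁻⁸]^(1/4) = (8.98×10¹⁰)^(1/4) = 547 K.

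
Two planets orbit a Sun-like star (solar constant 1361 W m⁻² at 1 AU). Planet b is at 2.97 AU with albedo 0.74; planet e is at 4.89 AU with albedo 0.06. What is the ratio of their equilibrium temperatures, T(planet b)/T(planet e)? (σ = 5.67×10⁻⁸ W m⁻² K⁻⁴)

T₁/T₂ ≈ 0.931

T_eq = [S₀(1−A)/(4σd²)]^(1/4), so T ∝ (1−A)^(1/4) / √d.
T₁ = [1361×0.26/(4×5.67×10⁻⁸×2.97²)]^(1/4) = 115.32 K.
T₂ = [1361×0.94/(4×5.67×10⁻⁸×4.89²)]^(1/4) = 123.93 K.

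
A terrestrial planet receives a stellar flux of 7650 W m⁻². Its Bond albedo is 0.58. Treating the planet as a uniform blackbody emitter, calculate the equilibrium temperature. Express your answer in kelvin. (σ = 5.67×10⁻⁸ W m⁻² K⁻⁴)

Energy balance: absorbed = emitted ⇒ πR²·S(1−A) = 4πR²·σT_eq⁴, so T_eq⁴ = S(1−A)/(4σ).
T_eq = [7650 × 0.42 / (4 × 5.67×10⁻⁸)]^(1/4) = (1.42×10¹⁰)^(1/4) = 345 K.

T_eq ≈ 345 K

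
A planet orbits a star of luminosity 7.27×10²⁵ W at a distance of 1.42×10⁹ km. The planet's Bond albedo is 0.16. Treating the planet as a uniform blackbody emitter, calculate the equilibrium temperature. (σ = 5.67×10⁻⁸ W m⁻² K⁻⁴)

T_eq ≈ 57.1 K

d = 1.42×10⁹ km = 1.42×10¹² m.
Flux: S = L/(4πd²) = 7.27×10²⁵/(4π×(1.42×10¹²)²) = 2.87 W m⁻².
Energy balance: absorbed = emitted ⇒ πR²·S(1−A) = 4πR²·σT_eq⁴, so T_eq⁴ = S(1−A)/(4σ).
T_eq = [2.87 × 0.84 / (4 × 5.67×10⁻⁸)]^(1/4) = (1.06×10⁷)^(1/4) = 57.1 K.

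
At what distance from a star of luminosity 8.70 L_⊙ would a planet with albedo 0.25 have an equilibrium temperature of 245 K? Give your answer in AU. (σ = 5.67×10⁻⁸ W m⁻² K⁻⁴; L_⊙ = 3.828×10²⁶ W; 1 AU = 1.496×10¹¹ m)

L = 8.70 × 3.828×10²⁶ = 3.33×10²⁷ W.
From T_eq⁴ = L(1−A)/(16πσd²): d = √[L(1−A)/(16πσT_eq⁴)].
d = √[3.33×10²⁷ × 0.75 / (16π × 5.67×10⁻⁸ × (245)⁴)] = 4.93×10¹¹ m = 3.30 AU.

d ≈ 3.30 AU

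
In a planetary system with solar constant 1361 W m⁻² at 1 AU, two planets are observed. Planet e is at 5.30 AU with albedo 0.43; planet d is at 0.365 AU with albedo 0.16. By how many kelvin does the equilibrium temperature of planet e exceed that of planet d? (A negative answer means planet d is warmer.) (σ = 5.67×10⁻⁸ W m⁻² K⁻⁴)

ΔT ≈ -336.0 K

T_eq = [S₀(1−A)/(4σd²)]^(1/4), so T ∝ (1−A)^(1/4) / √d.
T₁ = [1361×0.57/(4×5.67×10⁻⁸×5.30²)]^(1/4) = 105.05 K.
T₂ = [1361×0.84/(4×5.67×10⁻⁸×0.365²)]^(1/4) = 441.04 K.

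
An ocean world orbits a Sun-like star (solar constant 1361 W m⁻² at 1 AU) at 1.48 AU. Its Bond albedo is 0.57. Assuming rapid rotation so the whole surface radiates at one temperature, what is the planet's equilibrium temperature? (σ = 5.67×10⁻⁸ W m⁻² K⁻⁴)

Flux at 1.48 AU: S = 1361/1.48² = 621 W m⁻².
Energy balance: absorbed = emitted ⇒ πR²·S(1−A) = 4πR²·σT_eq⁴, so T_eq⁴ = S(1−A)/(4σ).
T_eq = [621 × 0.43 / (4 × 5.67×10⁻⁸)]^(1/4) = (1.18×10⁹)^(1/4) = 185 K.

T_eq ≈ 185 K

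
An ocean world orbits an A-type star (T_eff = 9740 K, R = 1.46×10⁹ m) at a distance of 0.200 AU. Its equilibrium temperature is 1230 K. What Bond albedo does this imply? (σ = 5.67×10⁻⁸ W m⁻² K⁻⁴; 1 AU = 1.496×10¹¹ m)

A ≈ 0.57

d = 0.200 AU = 2.99×10¹⁰ m.
L = 4πR_⋆²σT_⋆⁴ = 4π(1.46×10⁹)² × 5.67×10⁻⁸ × (9740)⁴ = 1.37×10²⁸ W.
S = L/(4πd²) = 1.22×10⁶ W m⁻².
From T_eq⁴ = S(1−A)/(4σ): 1−A = 4σT_eq⁴/S.
1−A = 4 × 5.67×10⁻⁸ × (1230)⁴ / 1.22×10⁶ = 0.427.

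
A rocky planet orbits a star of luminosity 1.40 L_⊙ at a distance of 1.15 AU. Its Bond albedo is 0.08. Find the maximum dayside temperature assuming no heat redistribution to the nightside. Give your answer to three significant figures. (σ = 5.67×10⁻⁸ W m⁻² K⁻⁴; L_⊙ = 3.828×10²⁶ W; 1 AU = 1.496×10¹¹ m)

T_ss ≈ 391 K

d = 1.15 AU = 1.72×10¹¹ m.
L = 1.40 × 3.828×10²⁶ = 5.36×10²⁶ W.
Flux: S = L/(4πd²) = 5.36×10²⁶/(4π×(1.72×10¹¹)²) = 1440 W m⁻².
With no redistribution each surface element balances locally: S(1−A) = σT⁴.
T = [1440 × 0.92 / 5.67×10⁻⁸]^(1/4) = (2.34×10¹⁰)^(1/4) = 391 K.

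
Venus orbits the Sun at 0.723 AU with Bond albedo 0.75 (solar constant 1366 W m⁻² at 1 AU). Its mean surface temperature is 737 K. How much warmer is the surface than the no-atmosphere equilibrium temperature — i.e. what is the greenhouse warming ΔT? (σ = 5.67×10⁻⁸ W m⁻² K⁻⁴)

ΔT ≈ 505.3 K

S = 1366/0.723² = 2613 W m⁻².
T_eq = [S(1−A)/(4σ)]^(1/4) = [2613×0.25/(4×5.67×10⁻⁸)]^(1/4) = 231.7 K.
ΔT = T_surf − T_eq = 737 − 231.7.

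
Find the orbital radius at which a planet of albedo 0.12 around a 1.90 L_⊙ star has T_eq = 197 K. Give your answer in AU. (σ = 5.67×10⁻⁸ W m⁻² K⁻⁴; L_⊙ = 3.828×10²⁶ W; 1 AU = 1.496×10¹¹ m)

d ≈ 2.58 AU

L = 1.90 × 3.828×10²⁶ = 7.27×10²⁶ W.
From T_eq⁴ = L(1−A)/(16πσd²): d = √[L(1−A)/(16πσT_eq⁴)].
d = √[7.27×10²⁶ × 0.88 / (16π × 5.67×10⁻⁸ × (197)⁴)] = 3.86×10¹¹ m = 2.58 AU.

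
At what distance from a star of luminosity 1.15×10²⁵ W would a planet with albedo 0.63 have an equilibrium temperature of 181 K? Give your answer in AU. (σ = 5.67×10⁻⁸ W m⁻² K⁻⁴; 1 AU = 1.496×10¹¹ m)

From T_eq⁴ = L(1−A)/(16πσd²): d = √[L(1−A)/(16πσT_eq⁴)].
d = √[1.15×10²⁵ × 0.37 / (16π × 5.67×10⁻⁸ × (181)⁴)] = 3.73×10¹⁰ m = 0.249 AU.

d ≈ 0.249 AU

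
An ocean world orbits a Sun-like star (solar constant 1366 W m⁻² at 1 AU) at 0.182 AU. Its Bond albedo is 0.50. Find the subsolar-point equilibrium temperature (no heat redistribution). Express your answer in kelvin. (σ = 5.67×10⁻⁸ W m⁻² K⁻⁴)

T_ss ≈ 777 K

Flux at 0.182 AU: S = 1366/0.182² = 4.12×10⁴ W m⁻².
At the subsolar point the surface absorbs S(1−A) and emits σT⁴ per unit area — no factor of 4, since only the local patch is in balance.
T = [4.12×10⁴ × 0.50 / 5.67×10⁻⁸]^(1/4) = (3.64×10¹¹)^(1/4) = 777 K.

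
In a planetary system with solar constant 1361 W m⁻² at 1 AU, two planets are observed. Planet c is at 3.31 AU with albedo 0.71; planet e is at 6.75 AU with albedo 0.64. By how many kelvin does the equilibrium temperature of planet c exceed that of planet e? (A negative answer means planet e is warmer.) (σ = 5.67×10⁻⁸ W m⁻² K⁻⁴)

T_eq = [S₀(1−A)/(4σd²)]^(1/4), so T ∝ (1−A)^(1/4) / √d.
T₁ = [1361×0.29/(4×5.67×10⁻⁸×3.31²)]^(1/4) = 112.26 K.
T₂ = [1361×0.36/(4×5.67×10⁻⁸×6.75²)]^(1/4) = 82.98 K.

ΔT ≈ 29.3 K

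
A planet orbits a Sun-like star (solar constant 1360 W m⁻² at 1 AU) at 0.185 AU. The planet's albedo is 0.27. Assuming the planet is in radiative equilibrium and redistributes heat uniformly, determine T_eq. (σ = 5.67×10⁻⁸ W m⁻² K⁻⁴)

T_eq ≈ 598 K

Flux at 0.185 AU: S = 1360/0.185² = 3.97×10⁴ W m⁻².
Energy balance: absorbed = emitted ⇒ πR²·S(1−A) = 4πR²·σT_eq⁴, so T_eq⁴ = S(1−A)/(4σ).
T_eq = [3.97×10⁴ × 0.73 / (4 × 5.67×10⁻⁸)]^(1/4) = (1.28×10¹¹)^(1/4) = 598 K.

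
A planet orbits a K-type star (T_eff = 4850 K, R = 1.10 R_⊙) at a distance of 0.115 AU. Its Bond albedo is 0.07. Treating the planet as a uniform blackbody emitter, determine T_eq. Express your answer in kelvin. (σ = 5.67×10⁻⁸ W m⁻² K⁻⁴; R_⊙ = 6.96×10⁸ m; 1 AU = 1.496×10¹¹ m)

T_eq ≈ 710 K

R_⋆ = 1.10 × 6.96×10⁸ = 7.66×10⁸ m.
d = 0.115 AU = 1.72×10¹⁰ m.
L = 4πR_⋆²σT_⋆⁴ = 4π(7.66×10⁸)² × 5.67×10⁻⁸ × (4850)⁴ = 2.31×10²⁶ W.
S = L/(4πd²) = 6.21×10⁴ W m⁻².
Energy balance: absorbed = emitted ⇒ πR²·S(1−A) = 4πR²·σT_eq⁴, so T_eq⁴ = S(1−A)/(4σ).
T_eq = [6.21×10⁴ × 0.93 / (4 × 5.67×10⁻⁸)]^(1/4) = (2.55×10¹¹)^(1/4) = 710 K.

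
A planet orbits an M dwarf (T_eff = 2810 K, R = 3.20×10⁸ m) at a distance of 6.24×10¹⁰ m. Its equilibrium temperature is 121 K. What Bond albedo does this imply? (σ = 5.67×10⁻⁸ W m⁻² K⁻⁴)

L = 4πR_⋆²σT_⋆⁴ = 4π(3.20×10⁸)² × 5.67×10⁻⁸ × (2810)⁴ = 4.55×10²⁴ W.
S = L/(4πd²) = 93.0 W m⁻².
From T_eq⁴ = S(1−A)/(4σ): 1−A = 4σT_eq⁴/S.
1−A = 4 × 5.67×10⁻⁸ × (121)⁴ / 93.0 = 0.523.

A ≈ 0.48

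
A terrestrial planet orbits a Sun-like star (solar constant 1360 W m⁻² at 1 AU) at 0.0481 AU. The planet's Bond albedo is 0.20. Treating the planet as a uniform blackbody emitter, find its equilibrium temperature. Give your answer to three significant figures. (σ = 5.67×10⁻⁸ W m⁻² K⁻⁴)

T_eq ≈ 1200 K

Flux at 0.0481 AU: S = 1360/0.0481² = 5.88×10⁵ W m⁻².
Energy balance: absorbed = emitted ⇒ πR²·S(1−A) = 4πR²·σT_eq⁴, so T_eq⁴ = S(1−A)/(4σ).
T_eq = [5.88×10⁵ × 0.80 / (4 × 5.67×10⁻⁸)]^(1/4) = (2.07×10¹²)^(1/4) = 1200 K.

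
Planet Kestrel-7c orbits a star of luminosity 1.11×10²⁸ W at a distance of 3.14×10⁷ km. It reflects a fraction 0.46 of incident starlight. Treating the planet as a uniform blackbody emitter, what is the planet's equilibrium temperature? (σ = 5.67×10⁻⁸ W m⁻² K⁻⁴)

T_eq ≈ 1210 K

d = 3.14×10⁷ km = 3.14×10¹⁰ m.
Flux: S = L/(4πd²) = 1.11×10²⁸/(4π×(3.14×10¹⁰)²) = 8.96×10⁵ W m⁻².
Energy balance: absorbed = emitted ⇒ πR²·S(1−A) = 4πR²·σT_eq⁴, so T_eq⁴ = S(1−A)/(4σ).
T_eq = [8.96×10⁵ × 0.54 / (4 × 5.67×10⁻⁸)]^(1/4) = (2.13×10¹²)^(1/4) = 1210 K.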